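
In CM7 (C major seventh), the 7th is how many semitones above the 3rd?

7

Spelling the chord: C E G B.
E to B is a perfect fifth: 7 semitones.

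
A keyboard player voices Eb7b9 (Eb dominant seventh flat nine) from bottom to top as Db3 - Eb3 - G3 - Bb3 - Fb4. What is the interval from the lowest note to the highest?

minor tenth

The outer voices are Db3 and Fb4.
10 letter names make it a tenth; at 15 semitones (a half step narrower than major) the quality is minor.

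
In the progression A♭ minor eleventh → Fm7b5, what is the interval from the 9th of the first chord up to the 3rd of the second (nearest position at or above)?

minor seventh

A♭ minor eleventh has B♭ as its 9th, and Fm7b5 has A♭ as its 3rd.
7 letter names make it a seventh; at 10 semitones (a half step narrower than major) the quality is minor.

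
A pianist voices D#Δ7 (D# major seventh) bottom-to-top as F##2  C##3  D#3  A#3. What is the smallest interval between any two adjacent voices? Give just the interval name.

Adjacent intervals: F##2→C##3 = perfect fifth; C##3→D#3 = minor second; D#3→A#3 = perfect fifth.
The smallest is C##3 to D#3, a minor second (1 semitone).

minor second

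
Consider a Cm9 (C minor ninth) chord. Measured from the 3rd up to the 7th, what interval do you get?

perfect fifth

The chord tones of Cmin9 are C–Eb–G–Bb–D.
The 3rd is Eb and the 7th is Bb.
From Eb to Bb is 7 semitones, exactly the perfect fifth.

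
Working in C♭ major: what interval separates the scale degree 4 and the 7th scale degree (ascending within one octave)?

Spelling C♭ major: C♭ D♭ E♭ F♭ G♭ A♭ B♭.
Scale degree 4 = F♭; degree 7 = B♭.
From F♭ to B♭: 6 semitones over a fourth = augmented.

A4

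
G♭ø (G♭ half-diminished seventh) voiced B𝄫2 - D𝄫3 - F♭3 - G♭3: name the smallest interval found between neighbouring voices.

major 2nd

Adjacent intervals: B𝄫2→D𝄫3 = minor third; D𝄫3→F♭3 = major third; F♭3→G♭3 = major second.
The smallest is F♭3 to G♭3, a major second (2 semitones).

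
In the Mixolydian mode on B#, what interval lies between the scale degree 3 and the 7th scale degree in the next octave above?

diminished 12th

B# mixolydian: B# C## D## E# F## G## A#.
Scale degree 3 = D##; degree 7 (up an octave) = A#.
12 letter names make it a twelfth; at 18 semitones (a half step narrower than perfect) the quality is diminished.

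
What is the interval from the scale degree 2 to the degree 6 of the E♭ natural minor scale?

diminished fifth

E♭ natural minor: E♭ F G♭ A♭ B♭ C♭ D♭.
So we need the interval from F up to C♭.
From F to C♭: 6 semitones over a fifth = diminished.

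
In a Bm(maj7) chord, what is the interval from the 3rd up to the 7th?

augmented fifth

BmM7 (B minor-major seventh): B–D–F#–A#.
So we need the interval from D up to A#.
D up to A# is 8 semitones, a half step wider than a perfect fifth, so the interval is augmented.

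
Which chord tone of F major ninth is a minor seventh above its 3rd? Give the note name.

The chord tones of F major ninth are F-A-C-E-G.
The 3rd is A. A minor seventh above A is G.
G is the chord's 9th.

G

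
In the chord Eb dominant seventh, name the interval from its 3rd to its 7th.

diminished fifth

Spelling the chord: Eb–G–Bb–Db.
That puts G below Db.
5 letter names make it a fifth; at 6 semitones (a half step narrower than perfect) the quality is diminished.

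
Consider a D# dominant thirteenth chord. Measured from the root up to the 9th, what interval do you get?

major ninth

D#13 is spelled D#–F##–A#–C#–E#–B#.
So we need the interval from D# up to E#.
D# up to E# spans 9 letter names and 14 semitones — a major ninth.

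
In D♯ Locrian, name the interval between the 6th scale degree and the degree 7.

major second

D♯ locrian: D♯ E F♯ G♯ A B C♯.
So we need the interval from B up to C♯.
From B to C♯ is 2 semitones, exactly the major second.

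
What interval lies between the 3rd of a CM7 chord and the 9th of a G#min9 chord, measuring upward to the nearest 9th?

augmented fourth

The 3rd of CM7 is E; the 9th of G#min9 is A#.
From E to A#: 6 semitones over a fourth = augmented.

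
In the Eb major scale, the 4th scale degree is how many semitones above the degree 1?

5

The scale is Eb F G Ab Bb C D.
Eb up to Ab is a perfect fourth — 5 semitones.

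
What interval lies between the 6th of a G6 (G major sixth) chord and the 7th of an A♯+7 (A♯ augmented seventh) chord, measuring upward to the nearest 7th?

G6 (G major sixth) has E as its 6th, and A♯+7 (A♯ augmented seventh) has G♯ as its 7th.
From E to G♯ is 4 semitones, exactly the major third.

major 3rd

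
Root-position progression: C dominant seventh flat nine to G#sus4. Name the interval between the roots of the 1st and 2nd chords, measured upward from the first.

The roots are C and G#.
5 letter names make it a fifth; at 8 semitones (a half step wider than perfect) the quality is augmented.

augmented fifth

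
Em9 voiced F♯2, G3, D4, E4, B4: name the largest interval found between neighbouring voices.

minor ninth

Adjacent intervals: F♯2→G3 = minor ninth; G3→D4 = perfect fifth; D4→E4 = major second; E4→B4 = perfect fifth.
The largest is F♯2 to G3, a minor ninth (13 semitones).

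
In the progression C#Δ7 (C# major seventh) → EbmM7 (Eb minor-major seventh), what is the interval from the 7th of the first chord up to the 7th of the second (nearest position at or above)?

diminished third

C#Δ7 (C# major seventh) has B# as its 7th, and EbmM7 (Eb minor-major seventh) has D as its 7th.
B# up to D is 2 semitones, a whole step narrower than a major third, so the interval is diminished.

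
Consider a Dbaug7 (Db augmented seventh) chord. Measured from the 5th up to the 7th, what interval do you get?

The chord tones of Db7#5 are Db–F–A–Cb.
The 5th is A and the 7th is Cb.
A up to Cb is 2 semitones, a whole step narrower than a major third, so the interval is diminished.

diminished third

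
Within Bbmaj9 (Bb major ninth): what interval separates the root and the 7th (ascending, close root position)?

Spelling the chord: Bb-D-F-A-C.
Root = Bb; 7th = A.
Bb up to A spans 7 letter names and 11 semitones — a major seventh.

major 7th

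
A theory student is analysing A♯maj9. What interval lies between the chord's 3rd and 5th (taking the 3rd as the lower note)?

minor third

A♯maj9 (A♯ major ninth) is spelled A♯, C𝄪, E♯, G𝄪, B♯.
The 3rd is C𝄪 and the 5th is E♯.
From C𝄪 to E♯: 3 semitones over a third = minor.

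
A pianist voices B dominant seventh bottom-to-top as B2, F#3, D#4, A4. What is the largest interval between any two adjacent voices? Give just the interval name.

Adjacent intervals: B2→F#3 = perfect fifth; F#3→D#4 = major sixth; D#4→A4 = diminished fifth.
The largest is F#3 to D#4, a major sixth (9 semitones).

major sixth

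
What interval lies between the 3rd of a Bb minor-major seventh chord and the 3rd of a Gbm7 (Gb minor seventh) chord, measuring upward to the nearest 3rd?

minor sixth

The 3rd of Bb minor-major seventh is Db; the 3rd of Gbm7 (Gb minor seventh) is Bbb.
From Db to Bbb: 8 semitones over a sixth = minor.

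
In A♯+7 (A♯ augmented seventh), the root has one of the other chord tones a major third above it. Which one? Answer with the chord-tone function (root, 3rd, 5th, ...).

3rd

Spelling the chord: A♯–C𝄪–E𝄪–G♯.
The root is A♯. A major third above A♯ is C𝄪.
C𝄪 is the chord's 3rd.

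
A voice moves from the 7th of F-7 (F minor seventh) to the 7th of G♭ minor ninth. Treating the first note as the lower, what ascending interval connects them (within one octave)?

minor second

F-7 (F minor seventh) has E♭ as its 7th, and G♭ minor ninth has F♭ as its 7th.
E♭ up to F♭ is 1 semitone, a half step narrower than a major second, so the interval is minor.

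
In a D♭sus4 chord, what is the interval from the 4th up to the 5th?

major 2nd

Spelling the chord: D♭-G♭-A♭.
The 4th is G♭ and the 5th is A♭.
Counting 2 letters and 2 half steps from G♭ gives a major second.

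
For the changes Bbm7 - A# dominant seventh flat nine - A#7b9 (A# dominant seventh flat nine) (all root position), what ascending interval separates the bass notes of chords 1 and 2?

The roots are Bb and A#.
Bb up to A# is 12 semitones, a half step wider than a major seventh, so the interval is augmented.

augmented seventh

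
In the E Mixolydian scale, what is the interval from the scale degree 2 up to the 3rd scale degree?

major 2nd

The scale runs E F# G# A B C# D.
So we need the interval from F# up to G#.
Counting 2 letters and 2 half steps from F# gives a major second.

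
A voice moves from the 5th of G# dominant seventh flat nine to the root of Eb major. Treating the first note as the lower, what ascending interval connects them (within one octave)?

diminished second

G# dominant seventh flat nine has D# as its 5th, and Eb major has Eb as its root.
2 letter names make it a second; at 0 semitones (a whole step narrower than major) the quality is diminished.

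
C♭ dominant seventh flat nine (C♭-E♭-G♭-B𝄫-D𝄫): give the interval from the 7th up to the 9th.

minor third

So we need the interval from B𝄫 up to D𝄫.
From B𝄫 to D𝄫: 3 semitones over a third = minor.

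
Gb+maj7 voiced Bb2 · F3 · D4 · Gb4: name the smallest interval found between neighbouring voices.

diminished fourth

Adjacent intervals: Bb2→F3 = perfect fifth; F3→D4 = major sixth; D4→Gb4 = diminished fourth.
The smallest is D4 to Gb4, a diminished fourth (4 semitones).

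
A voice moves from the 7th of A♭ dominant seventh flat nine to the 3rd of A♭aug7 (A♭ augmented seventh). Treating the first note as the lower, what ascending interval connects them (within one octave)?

augmented fourth

A♭ dominant seventh flat nine has G♭ as its 7th, and A♭aug7 (A♭ augmented seventh) has C as its 3rd.
From G♭ to C: 6 semitones over a fourth = augmented.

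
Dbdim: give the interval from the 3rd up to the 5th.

The chord tones of Dbdim (Db diminished) are Db-Fb-Abb.
The 3rd is Fb and the 5th is Abb.
From Fb to Abb: 3 semitones over a third = minor.

minor third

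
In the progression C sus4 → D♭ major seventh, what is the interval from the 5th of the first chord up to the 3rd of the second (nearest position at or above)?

minor 7th

C sus4 has G as its 5th, and D♭ major seventh has F as its 3rd.
7 letter names make it a seventh; at 10 semitones (a half step narrower than major) the quality is minor.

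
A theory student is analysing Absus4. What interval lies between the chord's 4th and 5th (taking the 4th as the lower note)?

Spelling the chord: Ab Db Eb.
That puts Db below Eb.
Db up to Eb spans 2 letter names and 2 semitones — a major second.

major 2nd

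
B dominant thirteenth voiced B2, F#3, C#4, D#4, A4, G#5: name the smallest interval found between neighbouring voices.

major 2nd

Adjacent intervals: B2→F#3 = perfect fifth; F#3→C#4 = perfect fifth; C#4→D#4 = major second; D#4→A4 = diminished fifth; A4→G#5 = major seventh.
The smallest is C#4 to D#4, a major second (2 semitones).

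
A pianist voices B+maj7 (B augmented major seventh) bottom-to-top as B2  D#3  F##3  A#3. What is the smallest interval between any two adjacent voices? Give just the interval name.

Adjacent intervals: B2→D#3 = major third; D#3→F##3 = major third; F##3→A#3 = minor third.
The smallest is F##3 to A#3, a minor third (3 semitones).

minor third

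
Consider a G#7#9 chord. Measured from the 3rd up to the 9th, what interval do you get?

Spelling the chord: G#–B#–D#–F#–A##.
The 3rd is B# and the 9th is A##.
Counting 7 letters and 11 half steps from B# gives a major seventh.

M7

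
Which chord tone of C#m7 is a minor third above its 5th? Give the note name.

B

C# minor seventh: C#-E-G#-B.
The 5th is G#. A minor third above G# is B.
B is the chord's 7th.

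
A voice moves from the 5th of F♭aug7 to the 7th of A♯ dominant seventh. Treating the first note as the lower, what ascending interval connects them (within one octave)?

augmented fifth

F♭aug7 has C as its 5th, and A♯ dominant seventh has G♯ as its 7th.
C up to G♯ is 8 semitones, a half step wider than a perfect fifth, so the interval is augmented.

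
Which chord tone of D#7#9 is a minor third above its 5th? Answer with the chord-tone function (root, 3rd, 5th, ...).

7th

Spelling the chord: D#, F##, A#, C#, E##.
The 5th is A#. A minor third above A# is C#.
C# is the chord's 7th.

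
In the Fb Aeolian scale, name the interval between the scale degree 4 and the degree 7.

The scale runs Fb Gb Abb Bbb Cb Dbb Ebb.
Scale degree 4 = Bbb; 7th scale degree = Ebb.
Bbb up to Ebb spans 4 letter names and 5 semitones — a perfect fourth.

perfect fourth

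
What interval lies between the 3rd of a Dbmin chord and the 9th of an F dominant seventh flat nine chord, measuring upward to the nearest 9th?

major 2nd

Dbmin has Fb as its 3rd, and F dominant seventh flat nine has Gb as its 9th.
From Fb to Gb is 2 semitones, exactly the major second.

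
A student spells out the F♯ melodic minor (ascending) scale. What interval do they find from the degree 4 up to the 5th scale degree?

major 2nd

The scale runs F♯ G♯ A B C♯ D♯ E♯.
That puts B below C♯.
From B to C♯ is 2 semitones, exactly the major second.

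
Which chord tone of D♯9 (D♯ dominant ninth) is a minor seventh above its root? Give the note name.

D♯ dominant ninth: D♯-F𝄪-A♯-C♯-E♯.
The root is D♯. A minor seventh above D♯ is C♯.
C♯ is the chord's 7th.

C#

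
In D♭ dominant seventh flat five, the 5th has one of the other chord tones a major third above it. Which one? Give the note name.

D♭7b5 is spelled D♭ F A𝄫 C♭.
The 5th is A𝄫. A major third above A𝄫 is C♭.
C♭ is the chord's 7th.

Cb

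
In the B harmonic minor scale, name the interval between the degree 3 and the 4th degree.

B harmonic minor: B C# D E F# G A#.
The degree 3 is D and the 4th scale degree is E.
D up to E spans 2 letter names and 2 semitones — a major second.

major second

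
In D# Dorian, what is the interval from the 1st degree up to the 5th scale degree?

The scale runs D# E# F# G# A# B# C#.
1st degree = D#; scale degree 5 = A#.
D# up to A# spans 5 letter names and 7 semitones — a perfect fifth.

perfect fifth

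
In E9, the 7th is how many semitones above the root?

Spelling the chord: E G♯ B D F♯.
E to D is a minor seventh: 10 semitones.

10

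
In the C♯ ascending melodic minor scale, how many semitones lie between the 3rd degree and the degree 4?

The scale is C♯ D♯ E F♯ G♯ A♯ B♯.
E up to F♯ is a major second — 2 semitones.

2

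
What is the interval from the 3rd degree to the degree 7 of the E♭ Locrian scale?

The scale runs E♭ F♭ G♭ A♭ B𝄫 C♭ D♭.
That puts G♭ below D♭.
G♭ up to D♭ spans 5 letter names and 7 semitones — a perfect fifth.

P5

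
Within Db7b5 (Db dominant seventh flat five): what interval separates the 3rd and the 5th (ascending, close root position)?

diminished third

The chord tones of Db7b5 (Db dominant seventh flat five) are Db-F-Abb-Cb.
The 3rd is F and the 5th is Abb.
From F to Abb: 2 semitones over a third = diminished.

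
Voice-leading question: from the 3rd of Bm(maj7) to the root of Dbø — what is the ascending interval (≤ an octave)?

d8

The 3rd of Bm(maj7) is D; the root of Dbø is Db.
8 letter names make it an octave; at 11 semitones (a half step narrower than perfect) the quality is diminished.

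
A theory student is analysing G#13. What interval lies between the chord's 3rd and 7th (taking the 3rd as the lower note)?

d5

Spelling the chord: G#–B#–D#–F#–A#–E#.
So we need the interval from B# up to F#.
From B# to F#: 6 semitones over a fifth = diminished.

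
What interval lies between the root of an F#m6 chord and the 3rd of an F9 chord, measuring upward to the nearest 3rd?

minor third

The root of F#m6 is F#; the 3rd of F9 is A.
From F# to A: 3 semitones over a third = minor.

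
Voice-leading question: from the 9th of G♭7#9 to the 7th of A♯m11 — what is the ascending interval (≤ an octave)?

The 9th of G♭7#9 is A; the 7th of A♯m11 is G♯.
A up to G♯ spans 7 letter names and 11 semitones — a major seventh.

M7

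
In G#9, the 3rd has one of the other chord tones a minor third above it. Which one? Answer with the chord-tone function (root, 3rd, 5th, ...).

5th

G#9 (G# dominant ninth): G#-B#-D#-F#-A#.
The 3rd is B#. A minor third above B# is D#.
D# is the chord's 5th.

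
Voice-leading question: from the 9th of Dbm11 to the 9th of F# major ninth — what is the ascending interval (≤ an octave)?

The 9th of Dbm11 is Eb; the 9th of F# major ninth is G#.
From Eb to G#: 5 semitones over a third = augmented.

augmented third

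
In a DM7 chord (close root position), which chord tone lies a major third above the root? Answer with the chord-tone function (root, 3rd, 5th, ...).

3rd

Spelling the chord: D F# A C#.
The root is D. A major third above D is F#.
F# is the chord's 3rd.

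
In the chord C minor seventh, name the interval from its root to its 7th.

minor seventh

Cm7 is spelled C, Eb, G, Bb.
Root = C; 7th = Bb.
C up to Bb is 10 semitones, a half step narrower than a major seventh, so the interval is minor.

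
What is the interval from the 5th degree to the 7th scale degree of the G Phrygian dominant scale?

m3

The scale runs G A♭ B C D E♭ F.
5th degree = D; degree 7 = F.
From D to F: 3 semitones over a third = minor.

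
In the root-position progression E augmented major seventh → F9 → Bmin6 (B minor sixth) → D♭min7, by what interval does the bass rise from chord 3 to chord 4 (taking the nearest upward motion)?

diminished third

The roots are B and D♭.
B up to D♭ is 2 semitones, a whole step narrower than a major third, so the interval is diminished.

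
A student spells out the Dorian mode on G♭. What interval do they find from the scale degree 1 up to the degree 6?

major 6th

The scale runs G♭ A♭ B𝄫 C♭ D♭ E♭ F♭.
So we need the interval from G♭ up to E♭.
Counting 6 letters and 9 half steps from G♭ gives a major sixth.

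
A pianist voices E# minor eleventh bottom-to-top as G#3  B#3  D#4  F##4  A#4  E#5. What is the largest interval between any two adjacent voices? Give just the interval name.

Adjacent intervals: G#3→B#3 = major third; B#3→D#4 = minor third; D#4→F##4 = major third; F##4→A#4 = minor third; A#4→E#5 = perfect fifth.
The largest is A#4 to E#5, a perfect fifth (7 semitones).

perfect fifth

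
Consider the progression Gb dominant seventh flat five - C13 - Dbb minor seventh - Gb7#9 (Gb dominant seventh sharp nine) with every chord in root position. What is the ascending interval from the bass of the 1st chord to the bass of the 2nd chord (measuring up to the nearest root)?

The roots are Gb and C.
Gb up to C is 6 semitones, a half step wider than a perfect fourth, so the interval is augmented.

augmented fourth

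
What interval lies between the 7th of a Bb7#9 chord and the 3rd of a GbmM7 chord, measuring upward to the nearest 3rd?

minor second

The 7th of Bb7#9 is Ab; the 3rd of GbmM7 is Bbb.
2 letter names make it a second; at 1 semitone (a half step narrower than major) the quality is minor.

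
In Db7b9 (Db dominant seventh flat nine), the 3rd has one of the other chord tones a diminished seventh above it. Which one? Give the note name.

Ebb

The chord tones of Db7b9 are Db, F, Ab, Cb, Ebb.
The 3rd is F. A diminished seventh above F is Ebb.
Ebb is the chord's 9th.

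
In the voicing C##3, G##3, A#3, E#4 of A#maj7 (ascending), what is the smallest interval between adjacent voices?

minor 2nd

Adjacent intervals: C##3→G##3 = perfect fifth; G##3→A#3 = minor second; A#3→E#4 = perfect fifth.
The smallest is G##3 to A#3, a minor second (1 semitone).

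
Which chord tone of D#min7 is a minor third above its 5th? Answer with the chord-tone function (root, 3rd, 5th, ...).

D# minor seventh is spelled D#–F#–A#–C#.
The 5th is A#. A minor third above A# is C#.
C# is the chord's 7th.

7th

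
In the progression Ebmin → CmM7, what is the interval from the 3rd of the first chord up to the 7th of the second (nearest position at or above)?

augmented third

Ebmin has Gb as its 3rd, and CmM7 has B as its 7th.
From Gb to B: 5 semitones over a third = augmented.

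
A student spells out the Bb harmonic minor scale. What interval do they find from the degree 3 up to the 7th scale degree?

Bb harmonic minor: Bb C Db Eb F Gb A.
The degree 3 is Db and the degree 7 is A.
5 letter names make it a fifth; at 8 semitones (a half step wider than perfect) the quality is augmented.

A5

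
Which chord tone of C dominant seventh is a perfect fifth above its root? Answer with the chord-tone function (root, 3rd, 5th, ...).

5th

The chord tones of C dominant seventh are C E G Bb.
The root is C. A perfect fifth above C is G.
G is the chord's 5th.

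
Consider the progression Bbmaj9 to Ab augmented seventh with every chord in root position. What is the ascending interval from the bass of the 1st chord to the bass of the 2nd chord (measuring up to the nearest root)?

minor seventh

The roots are Bb and Ab.
Bb up to Ab is 10 semitones, a half step narrower than a major seventh, so the interval is minor.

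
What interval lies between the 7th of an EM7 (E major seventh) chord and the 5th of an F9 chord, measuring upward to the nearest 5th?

d7

The 7th of EM7 (E major seventh) is D♯; the 5th of F9 is C.
7 letter names make it a seventh; at 9 semitones (a whole step narrower than major) the quality is diminished.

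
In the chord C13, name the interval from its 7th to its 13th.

major seventh

C13 is spelled C, E, G, B♭, D, A.
The 7th is B♭ and the 13th is A.
Counting 7 letters and 11 half steps from B♭ gives a major seventh.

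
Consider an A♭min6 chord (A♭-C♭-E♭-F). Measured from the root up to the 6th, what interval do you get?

major 6th

The root is A♭ and the 6th is F.
From A♭ to F is 9 semitones, exactly the major sixth.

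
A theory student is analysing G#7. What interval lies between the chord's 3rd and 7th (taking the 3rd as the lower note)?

d5

The chord tones of G# dominant seventh are G#-B#-D#-F#.
So we need the interval from B# up to F#.
5 letter names make it a fifth; at 6 semitones (a half step narrower than perfect) the quality is diminished.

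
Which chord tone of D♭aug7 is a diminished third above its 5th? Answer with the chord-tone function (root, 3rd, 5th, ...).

The chord tones of D♭aug7 (D♭ augmented seventh) are D♭ F A C♭.
The 5th is A. A diminished third above A is C♭.
C♭ is the chord's 7th.

7th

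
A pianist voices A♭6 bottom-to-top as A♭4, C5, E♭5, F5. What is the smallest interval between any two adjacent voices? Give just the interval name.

Adjacent intervals: A♭4→C5 = major third; C5→E♭5 = minor third; E♭5→F5 = major second.
The smallest is E♭5 to F5, a major second (2 semitones).

major second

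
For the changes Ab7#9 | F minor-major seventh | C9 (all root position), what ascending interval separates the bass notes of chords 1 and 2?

M6

The roots are Ab and F.
Counting 6 letters and 9 half steps from Ab gives a major sixth.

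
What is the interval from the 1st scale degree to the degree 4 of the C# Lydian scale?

The scale runs C# D# E# F## G# A# B#.
So we need the interval from C# up to F##.
From C# to F##: 6 semitones over a fourth = augmented.

A4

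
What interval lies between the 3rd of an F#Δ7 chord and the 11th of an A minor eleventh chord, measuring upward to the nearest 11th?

The 3rd of F#Δ7 is A#; the 11th of A minor eleventh is D.
4 letter names make it a fourth; at 4 semitones (a half step narrower than perfect) the quality is diminished.

diminished 4th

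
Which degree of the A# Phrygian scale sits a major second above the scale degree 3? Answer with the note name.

The scale is A# B C# D# E# F# G#.
The scale degree 3 is C#; a major second above that is D# — scale degree 4.

D#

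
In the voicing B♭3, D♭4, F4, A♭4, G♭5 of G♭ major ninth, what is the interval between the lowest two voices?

minor third

Those voices are B♭3 and D♭4.
From B♭ to D♭: 3 semitones over a third = minor.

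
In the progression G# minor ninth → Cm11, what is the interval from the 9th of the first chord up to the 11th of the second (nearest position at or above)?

diminished 6th

G# minor ninth has A# as its 9th, and Cm11 has F as its 11th.
From A# to F: 7 semitones over a sixth = diminished.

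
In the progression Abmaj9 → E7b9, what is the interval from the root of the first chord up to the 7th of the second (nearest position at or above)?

Abmaj9 has Ab as its root, and E7b9 has D as its 7th.
Ab up to D is 6 semitones, a half step wider than a perfect fourth, so the interval is augmented.

augmented 4th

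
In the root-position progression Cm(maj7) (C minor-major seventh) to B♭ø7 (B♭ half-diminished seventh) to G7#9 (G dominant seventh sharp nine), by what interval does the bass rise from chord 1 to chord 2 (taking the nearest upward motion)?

The roots are C and B♭.
7 letter names make it a seventh; at 10 semitones (a half step narrower than major) the quality is minor.

m7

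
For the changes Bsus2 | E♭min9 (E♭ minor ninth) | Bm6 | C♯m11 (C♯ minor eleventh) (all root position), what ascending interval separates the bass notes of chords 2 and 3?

A5

The roots are E♭ and B.
5 letter names make it a fifth; at 8 semitones (a half step wider than perfect) the quality is augmented.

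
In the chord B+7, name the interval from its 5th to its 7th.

Spelling the chord: B–D♯–F𝄪–A.
The 5th is F𝄪 and the 7th is A.
From F𝄪 to A: 2 semitones over a third = diminished.

diminished third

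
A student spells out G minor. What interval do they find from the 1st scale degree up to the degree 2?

Spelling G minor: G A B♭ C D E♭ F.
1st scale degree = G; degree 2 = A.
From G to A is 2 semitones, exactly the major second.

major second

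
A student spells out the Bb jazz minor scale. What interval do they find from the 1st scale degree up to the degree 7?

major seventh

The scale runs Bb C Db Eb F G A.
The 1st scale degree is Bb and the 7th scale degree is A.
Bb up to A spans 7 letter names and 11 semitones — a major seventh.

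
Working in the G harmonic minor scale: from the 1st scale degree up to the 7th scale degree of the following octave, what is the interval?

The scale runs G A B♭ C D E♭ F♯.
That puts G below F♯.
G up to F♯ spans 14 letter names and 23 semitones — a major fourteenth.

major fourteenth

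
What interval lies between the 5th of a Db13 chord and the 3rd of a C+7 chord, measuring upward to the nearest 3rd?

The 5th of Db13 is Ab; the 3rd of C+7 is E.
5 letter names make it a fifth; at 8 semitones (a half step wider than perfect) the quality is augmented.

augmented fifth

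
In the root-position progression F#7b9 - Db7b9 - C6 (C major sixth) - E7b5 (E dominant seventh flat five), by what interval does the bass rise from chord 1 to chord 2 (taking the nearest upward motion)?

diminished sixth

The roots are F# and Db.
6 letter names make it a sixth; at 7 semitones (a whole step narrower than major) the quality is diminished.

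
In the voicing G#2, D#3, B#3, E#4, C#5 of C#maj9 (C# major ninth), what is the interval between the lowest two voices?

Those voices are G#2 and D#3.
Counting 5 letters and 7 half steps from G# gives a perfect fifth.

P5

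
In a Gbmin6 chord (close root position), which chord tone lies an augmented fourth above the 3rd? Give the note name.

Eb

Spelling the chord: Gb, Bbb, Db, Eb.
The 3rd is Bbb. An augmented fourth above Bbb is Eb.
Eb is the chord's 6th.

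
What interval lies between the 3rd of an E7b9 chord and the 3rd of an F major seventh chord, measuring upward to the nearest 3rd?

minor second

The 3rd of E7b9 is G#; the 3rd of F major seventh is A.
From G# to A: 1 semitone over a second = minor.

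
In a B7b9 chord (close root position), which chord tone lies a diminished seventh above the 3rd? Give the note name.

B dominant seventh flat nine is spelled B, D#, F#, A, C.
The 3rd is D#. A diminished seventh above D# is C.
C is the chord's 9th.

C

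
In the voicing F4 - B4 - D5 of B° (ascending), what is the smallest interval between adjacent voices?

m3

Adjacent intervals: F4→B4 = augmented fourth; B4→D5 = minor third.
The smallest is B4 to D5, a minor third (3 semitones).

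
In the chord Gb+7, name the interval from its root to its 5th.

augmented fifth

Gb+7 is spelled Gb Bb D Fb.
Root = Gb; 5th = D.
5 letter names make it a fifth; at 8 semitones (a half step wider than perfect) the quality is augmented.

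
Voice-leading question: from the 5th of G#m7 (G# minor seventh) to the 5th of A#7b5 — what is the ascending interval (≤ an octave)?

G#m7 (G# minor seventh) has D# as its 5th, and A#7b5 has E as its 5th.
D# up to E is 1 semitone, a half step narrower than a major second, so the interval is minor.

minor 2nd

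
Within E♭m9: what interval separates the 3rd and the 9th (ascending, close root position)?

The chord tones of E♭ minor ninth are E♭ G♭ B♭ D♭ F.
3rd = G♭; 9th = F.
G♭ up to F spans 7 letter names and 11 semitones — a major seventh.

major 7th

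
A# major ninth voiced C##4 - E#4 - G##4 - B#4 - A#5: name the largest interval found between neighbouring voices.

Adjacent intervals: C##4→E#4 = minor third; E#4→G##4 = major third; G##4→B#4 = minor third; B#4→A#5 = minor seventh.
The largest is B#4 to A#5, a minor seventh (10 semitones).

minor seventh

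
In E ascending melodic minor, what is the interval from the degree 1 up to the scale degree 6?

M6

The scale runs E F# G A B C# D#.
So we need the interval from E up to C#.
From E to C# is 9 semitones, exactly the major sixth.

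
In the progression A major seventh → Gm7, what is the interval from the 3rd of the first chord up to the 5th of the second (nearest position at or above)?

minor second

The 3rd of A major seventh is C#; the 5th of Gm7 is D.
C# up to D is 1 semitone, a half step narrower than a major second, so the interval is minor.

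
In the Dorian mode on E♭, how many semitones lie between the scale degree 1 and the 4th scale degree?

The scale is E♭ F G♭ A♭ B♭ C D♭.
E♭ up to A♭ is a perfect fourth — 5 semitones.

5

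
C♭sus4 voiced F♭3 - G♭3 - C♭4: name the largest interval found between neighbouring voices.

Adjacent intervals: F♭3→G♭3 = major second; G♭3→C♭4 = perfect fourth.
The largest is G♭3 to C♭4, a perfect fourth (5 semitones).

P4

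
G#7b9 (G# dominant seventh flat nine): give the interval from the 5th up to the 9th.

diminished fifth

The chord tones of G#7b9 (G# dominant seventh flat nine) are G#–B#–D#–F#–A.
The 5th is D# and the 9th is A.
5 letter names make it a fifth; at 6 semitones (a half step narrower than perfect) the quality is diminished.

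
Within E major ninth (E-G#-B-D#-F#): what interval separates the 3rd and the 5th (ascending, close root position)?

minor 3rd

So we need the interval from G# up to B.
G# up to B is 3 semitones, a half step narrower than a major third, so the interval is minor.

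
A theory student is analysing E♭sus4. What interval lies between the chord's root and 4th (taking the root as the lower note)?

Spelling the chord: E♭–A♭–B♭.
That puts E♭ below A♭.
Counting 4 letters and 5 half steps from E♭ gives a perfect fourth.

perfect fourth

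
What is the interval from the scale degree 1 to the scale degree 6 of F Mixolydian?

major sixth

F mixolydian: F G A B♭ C D E♭.
The scale degree 1 is F and the 6th degree is D.
Counting 6 letters and 9 half steps from F gives a major sixth.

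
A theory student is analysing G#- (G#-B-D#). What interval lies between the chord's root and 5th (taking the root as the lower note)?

perfect fifth

So we need the interval from G# up to D#.
G# up to D# spans 5 letter names and 7 semitones — a perfect fifth.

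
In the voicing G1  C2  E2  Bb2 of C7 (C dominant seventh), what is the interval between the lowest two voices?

Those voices are G1 and C2.
G up to C spans 4 letter names and 5 semitones — a perfect fourth.

perfect 4th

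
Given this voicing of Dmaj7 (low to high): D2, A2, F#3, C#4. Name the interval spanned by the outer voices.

The outer voices are D2 and C#4.
From D to C# is 23 semitones, exactly the major fourteenth.

major 14th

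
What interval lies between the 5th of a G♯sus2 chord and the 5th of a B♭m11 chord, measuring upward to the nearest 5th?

G♯sus2 has D♯ as its 5th, and B♭m11 has F as its 5th.
D♯ up to F is 2 semitones, a whole step narrower than a major third, so the interval is diminished.

diminished third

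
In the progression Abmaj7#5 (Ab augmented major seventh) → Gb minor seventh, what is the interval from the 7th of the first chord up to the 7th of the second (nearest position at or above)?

diminished seventh

Abmaj7#5 (Ab augmented major seventh) has G as its 7th, and Gb minor seventh has Fb as its 7th.
From G to Fb: 9 semitones over a seventh = diminished.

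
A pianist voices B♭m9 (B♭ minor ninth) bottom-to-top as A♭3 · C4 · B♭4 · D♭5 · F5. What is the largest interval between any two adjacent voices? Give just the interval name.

minor 7th

Adjacent intervals: A♭3→C4 = major third; C4→B♭4 = minor seventh; B♭4→D♭5 = minor third; D♭5→F5 = major third.
The largest is C4 to B♭4, a minor seventh (10 semitones).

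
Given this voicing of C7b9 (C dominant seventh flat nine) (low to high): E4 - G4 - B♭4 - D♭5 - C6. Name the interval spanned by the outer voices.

The outer voices are E4 and C6.
E up to C is 20 semitones, a half step narrower than a major thirteenth, so the interval is minor.

m13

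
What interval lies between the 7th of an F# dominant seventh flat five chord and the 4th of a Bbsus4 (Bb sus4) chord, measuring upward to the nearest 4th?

diminished octave

The 7th of F# dominant seventh flat five is E; the 4th of Bbsus4 (Bb sus4) is Eb.
8 letter names make it an octave; at 11 semitones (a half step narrower than perfect) the quality is diminished.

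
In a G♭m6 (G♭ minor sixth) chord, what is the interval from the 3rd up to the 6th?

augmented 4th

The chord tones of G♭m6 are G♭–B𝄫–D♭–E♭.
That puts B𝄫 below E♭.
From B𝄫 to E♭: 6 semitones over a fourth = augmented.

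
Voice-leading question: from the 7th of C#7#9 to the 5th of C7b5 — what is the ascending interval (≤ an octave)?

d6

The 7th of C#7#9 is B; the 5th of C7b5 is Gb.
From B to Gb: 7 semitones over a sixth = diminished.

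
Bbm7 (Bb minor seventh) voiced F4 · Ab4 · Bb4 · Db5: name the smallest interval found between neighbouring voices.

Adjacent intervals: F4→Ab4 = minor third; Ab4→Bb4 = major second; Bb4→Db5 = minor third.
The smallest is Ab4 to Bb4, a major second (2 semitones).

major 2nd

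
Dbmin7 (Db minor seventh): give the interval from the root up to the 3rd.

minor third

Dbm7 is spelled Db, Fb, Ab, Cb.
The root is Db and the 3rd is Fb.
3 letter names make it a third; at 3 semitones (a half step narrower than major) the quality is minor.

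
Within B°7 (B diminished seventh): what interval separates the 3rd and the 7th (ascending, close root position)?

Spelling the chord: B D F Ab.
So we need the interval from D up to Ab.
5 letter names make it a fifth; at 6 semitones (a half step narrower than perfect) the quality is diminished.

diminished 5th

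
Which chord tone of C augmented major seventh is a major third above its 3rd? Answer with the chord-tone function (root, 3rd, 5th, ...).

5th

C+maj7 (C augmented major seventh): C E G♯ B.
The 3rd is E. A major third above E is G♯.
G♯ is the chord's 5th.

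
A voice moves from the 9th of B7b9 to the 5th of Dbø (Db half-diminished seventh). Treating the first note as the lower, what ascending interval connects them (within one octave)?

diminished sixth

B7b9 has C as its 9th, and Dbø (Db half-diminished seventh) has Abb as its 5th.
C up to Abb is 7 semitones, a whole step narrower than a major sixth, so the interval is diminished.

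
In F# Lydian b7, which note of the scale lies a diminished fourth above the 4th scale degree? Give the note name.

The scale is F# G# A# B# C# D# E.
The 4th scale degree is B#; a diminished fourth above that is E — scale degree 7.

E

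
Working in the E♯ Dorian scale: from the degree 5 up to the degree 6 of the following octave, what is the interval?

The scale runs E♯ F𝄪 G♯ A♯ B♯ C𝄪 D♯.
Degree 5 = B♯; 6th scale degree (up an octave) = C𝄪.
Counting 9 letters and 14 half steps from B♯ gives a major ninth.

major ninth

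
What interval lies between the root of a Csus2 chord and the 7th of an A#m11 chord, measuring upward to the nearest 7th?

Csus2 has C as its root, and A#m11 has G# as its 7th.
From C to G#: 8 semitones over a fifth = augmented.

augmented fifth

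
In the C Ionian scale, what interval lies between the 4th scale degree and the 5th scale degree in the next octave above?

Spelling the C Ionian scale: C D E F G A B.
So we need the interval from F up to G.
From F to G is 14 semitones, exactly the major ninth.

major 9th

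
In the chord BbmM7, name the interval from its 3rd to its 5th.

Spelling the chord: Bb, Db, F, A.
3rd = Db; 5th = F.
From Db to F is 4 semitones, exactly the major third.

major third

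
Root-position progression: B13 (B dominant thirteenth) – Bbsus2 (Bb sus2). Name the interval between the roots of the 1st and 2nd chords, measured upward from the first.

diminished octave

The roots are B and Bb.
8 letter names make it an octave; at 11 semitones (a half step narrower than perfect) the quality is diminished.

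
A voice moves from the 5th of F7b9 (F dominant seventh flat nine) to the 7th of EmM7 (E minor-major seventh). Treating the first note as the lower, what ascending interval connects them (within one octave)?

The 5th of F7b9 (F dominant seventh flat nine) is C; the 7th of EmM7 (E minor-major seventh) is D#.
C up to D# is 3 semitones, a half step wider than a major second, so the interval is augmented.

augmented second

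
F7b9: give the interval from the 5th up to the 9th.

diminished fifth

F7b9 is spelled F-A-C-Eb-Gb.
The 5th is C and the 9th is Gb.
From C to Gb: 6 semitones over a fifth = diminished.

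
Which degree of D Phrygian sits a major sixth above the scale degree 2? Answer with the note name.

The scale is D Eb F G A Bb C.
The scale degree 2 is Eb; a major sixth above that is C — scale degree 7.

C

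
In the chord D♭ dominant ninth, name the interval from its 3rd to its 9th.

minor seventh

Spelling the chord: D♭-F-A♭-C♭-E♭.
That puts F below E♭.
From F to E♭: 10 semitones over a seventh = minor.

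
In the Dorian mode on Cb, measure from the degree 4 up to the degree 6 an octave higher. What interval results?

The scale runs Cb Db Ebb Fb Gb Ab Bbb.
That puts Fb below Ab.
Counting 10 letters and 16 half steps from Fb gives a major tenth.

M10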